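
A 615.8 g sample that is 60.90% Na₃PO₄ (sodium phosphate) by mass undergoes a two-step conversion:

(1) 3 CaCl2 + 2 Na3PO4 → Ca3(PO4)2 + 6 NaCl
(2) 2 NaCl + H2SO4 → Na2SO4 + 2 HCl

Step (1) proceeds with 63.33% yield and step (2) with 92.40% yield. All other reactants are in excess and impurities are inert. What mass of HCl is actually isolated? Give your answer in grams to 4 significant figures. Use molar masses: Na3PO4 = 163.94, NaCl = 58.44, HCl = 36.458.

146.4 g

Pure Na3PO4 = 615.8 × 0.6090 = 375.02 g.
n(Na3PO4) = 375.02 / 163.94 = 2.2876 mol.
Step 1 (Na3PO4:NaCl = 2:6): theoretical n(NaCl) = 6.8627 mol; at 63.33% yield, n(NaCl) = 4.3461 mol.
Step 2 (NaCl:HCl = 2:2): theoretical n(HCl) = 4.3461 mol, so theoretical mass = 4.3461 × 36.458 = 158.45 g.
At 92.40% yield, actual mass of HCl = 158.45 × 0.9240 = 146.41 g.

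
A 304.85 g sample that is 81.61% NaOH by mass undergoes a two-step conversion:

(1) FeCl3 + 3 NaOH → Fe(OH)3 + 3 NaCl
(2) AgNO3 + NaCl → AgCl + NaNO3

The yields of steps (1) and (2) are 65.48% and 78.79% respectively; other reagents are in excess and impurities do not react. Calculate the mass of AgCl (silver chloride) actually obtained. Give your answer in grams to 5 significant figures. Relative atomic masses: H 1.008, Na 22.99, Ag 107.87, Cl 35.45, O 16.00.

Pure NaOH = 304.85 × 0.8161 = 248.788 g.
M(NaOH) = 22.99 + 16.00 + 1.008 = 39.998 g/mol.
M(AgCl) = 107.87 + 35.45 = 143.32 g/mol.
n(NaOH) = 248.788 / 39.998 = 6.22001 mol.
Step 1 (NaOH:NaCl = 3:3): theoretical n(NaCl) = 6.22001 mol; at 65.48% yield, n(NaCl) = 4.07286 mol.
Step 2 (NaCl:AgCl = 1:1): theoretical n(AgCl) = 4.07286 mol, so theoretical mass = 4.07286 × 143.32 = 583.723 g.
At 78.79% yield, actual mass of AgCl = 583.723 × 0.7879 = 459.915 g.

459.92 g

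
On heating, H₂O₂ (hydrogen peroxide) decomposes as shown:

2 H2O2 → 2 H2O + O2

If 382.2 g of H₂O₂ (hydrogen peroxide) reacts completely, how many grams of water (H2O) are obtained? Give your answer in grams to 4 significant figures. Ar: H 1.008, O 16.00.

M(H2O2) = 2(1.008) + 2(16.00) = 34.016 g/mol.
M(H2O) = 2(1.008) + 16.00 = 18.016 g/mol.
n(H2O2) = 382.20 g / 34.016 g/mol = 11.236 mol.
From the equation the H2O2:H2O mole ratio is 2:2, so n(H2O) = 11.236 × 2/2 = 11.236 mol.
Mass of H2O = 11.236 mol × 18.016 g/mol = 202.43 g.

202.4 g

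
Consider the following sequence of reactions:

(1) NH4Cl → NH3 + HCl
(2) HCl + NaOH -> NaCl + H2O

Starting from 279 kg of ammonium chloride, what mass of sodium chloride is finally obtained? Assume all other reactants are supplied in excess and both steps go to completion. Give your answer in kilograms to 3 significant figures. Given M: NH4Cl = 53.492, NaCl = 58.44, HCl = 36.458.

305 kg

279 kg = 279000 g.
n(NH4Cl) = 279000 / 53.492 = 5216 mol.
Step 1 gives a 1:1 ratio of NH4Cl to HCl, so n(HCl) = 5216 mol.
In step 2 the HCl:NaCl ratio is 1:1, so n(NaCl) = 5216 mol.
Mass of NaCl = 5216 × 58.44 = 304800 g = 305 kg.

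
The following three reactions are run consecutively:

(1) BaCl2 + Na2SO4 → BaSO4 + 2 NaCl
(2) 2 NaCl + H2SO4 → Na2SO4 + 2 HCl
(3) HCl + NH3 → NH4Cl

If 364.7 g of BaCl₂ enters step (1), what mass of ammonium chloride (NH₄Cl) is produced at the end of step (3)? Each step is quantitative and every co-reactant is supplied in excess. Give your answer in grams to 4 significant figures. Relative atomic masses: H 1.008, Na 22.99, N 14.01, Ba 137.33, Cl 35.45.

187.4 g

M(BaCl2) = 137.33 + 2(35.45) = 208.23 g/mol.
M(NH4Cl) = 14.01 + 4(1.008) + 35.45 = 53.492 g/mol.
n(BaCl2) = 364.7 / 208.23 = 1.7514 mol.
Reaction (1): BaCl2→NaCl ratio 1:2 ⇒ n(NaCl) = 3.5029 mol.
Reaction (2): NaCl→HCl ratio 2:2 ⇒ n(HCl) = 3.5029 mol.
Reaction (3): HCl→NH4Cl ratio 1:1 ⇒ n(NH4Cl) = 3.5029 mol.
Mass of NH4Cl = 3.5029 × 53.492 = 187.37 g.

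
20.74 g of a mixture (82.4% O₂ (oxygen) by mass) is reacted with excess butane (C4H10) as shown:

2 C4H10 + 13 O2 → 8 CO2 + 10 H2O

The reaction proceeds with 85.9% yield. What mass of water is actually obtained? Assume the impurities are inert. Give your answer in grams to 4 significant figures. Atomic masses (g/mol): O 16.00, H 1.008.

6.358 g

Pure O2 available = 20.74 g × 0.824 = 17.090 g.
M(O2) = 2(16.00) = 32.00 g/mol.
M(H2O) = 2(1.008) + 16.00 = 18.016 g/mol.
n(O2) = 17.090 g / 32.00 g/mol = 0.53405 mol.
From the equation the O2:H2O mole ratio is 13:10, so n(H2O) = 0.53405 × 10/13 = 0.41081 mol.
Mass of H2O = 0.41081 mol × 18.016 g/mol = 7.4012 g.
Actual mass collected = 7.4012 g × 0.859 = 6.3576 g.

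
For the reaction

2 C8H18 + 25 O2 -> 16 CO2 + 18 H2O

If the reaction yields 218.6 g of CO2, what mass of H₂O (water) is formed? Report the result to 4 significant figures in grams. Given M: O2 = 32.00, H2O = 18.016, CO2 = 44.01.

n(CO2) = 218.60 g / 44.01 g/mol = 4.9671 mol.
From the equation the CO2:H2O mole ratio is 16:18, so n(H2O) = 4.9671 × 18/16 = 5.5879 mol.
Mass of H2O = 5.5879 mol × 18.016 g/mol = 100.67 g.

100.7 g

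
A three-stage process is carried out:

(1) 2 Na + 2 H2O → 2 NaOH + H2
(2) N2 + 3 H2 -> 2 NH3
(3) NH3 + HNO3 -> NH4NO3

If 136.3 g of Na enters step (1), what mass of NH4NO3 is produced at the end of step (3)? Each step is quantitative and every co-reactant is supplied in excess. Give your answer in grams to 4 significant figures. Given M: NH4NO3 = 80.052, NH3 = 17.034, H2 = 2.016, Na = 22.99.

158.2 g

n(Na) = 136.3 / 22.99 = 5.9287 mol.
Reaction (1): Na→H2 ratio 2:1 ⇒ n(H2) = 2.9643 mol.
Reaction (2): H2→NH3 ratio 3:2 ⇒ n(NH3) = 1.9762 mol.
Reaction (3): NH3→NH4NO3 ratio 1:1 ⇒ n(NH4NO3) = 1.9762 mol.
Mass of NH4NO3 = 1.9762 × 80.052 = 158.20 g.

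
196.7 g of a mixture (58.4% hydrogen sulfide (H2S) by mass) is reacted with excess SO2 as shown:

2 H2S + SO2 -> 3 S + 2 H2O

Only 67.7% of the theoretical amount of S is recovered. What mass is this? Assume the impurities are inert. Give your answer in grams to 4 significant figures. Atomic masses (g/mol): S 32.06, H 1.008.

109.8 g

Pure H2S available = 196.7 g × 0.584 = 114.87 g.
M(H2S) = 2(1.008) + 32.06 = 34.076 g/mol.
M(S) = 32.06 g/mol.
n(H2S) = 114.87 g / 34.076 g/mol = 3.3711 mol.
From the equation the H2S:S mole ratio is 2:3, so n(S) = 3.3711 × 3/2 = 5.0566 mol.
Mass of S = 5.0566 mol × 32.06 g/mol = 162.12 g.
Actual mass collected = 162.12 g × 0.677 = 109.75 g.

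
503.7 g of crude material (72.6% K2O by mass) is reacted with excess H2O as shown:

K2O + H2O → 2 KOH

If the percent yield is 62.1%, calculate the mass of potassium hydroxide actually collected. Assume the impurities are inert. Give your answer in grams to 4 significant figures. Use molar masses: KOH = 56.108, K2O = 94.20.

Pure K2O available = 503.7 g × 0.726 = 365.69 g.
n(K2O) = 365.69 g / 94.20 g/mol = 3.8820 mol.
From the equation the K2O:KOH mole ratio is 1:2, so n(KOH) = 3.8820 × 2/1 = 7.7640 mol.
Mass of KOH = 7.7640 mol × 56.108 g/mol = 435.62 g.
Actual mass collected = 435.62 g × 0.621 = 270.52 g.

270.5 g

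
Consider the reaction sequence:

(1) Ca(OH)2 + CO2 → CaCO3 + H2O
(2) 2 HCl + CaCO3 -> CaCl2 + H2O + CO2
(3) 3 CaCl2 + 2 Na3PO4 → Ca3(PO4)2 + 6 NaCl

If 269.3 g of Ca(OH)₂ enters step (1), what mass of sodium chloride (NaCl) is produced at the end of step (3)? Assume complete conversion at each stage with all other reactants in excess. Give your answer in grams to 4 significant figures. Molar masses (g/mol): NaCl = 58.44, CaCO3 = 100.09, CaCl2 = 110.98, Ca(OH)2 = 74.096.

424.8 g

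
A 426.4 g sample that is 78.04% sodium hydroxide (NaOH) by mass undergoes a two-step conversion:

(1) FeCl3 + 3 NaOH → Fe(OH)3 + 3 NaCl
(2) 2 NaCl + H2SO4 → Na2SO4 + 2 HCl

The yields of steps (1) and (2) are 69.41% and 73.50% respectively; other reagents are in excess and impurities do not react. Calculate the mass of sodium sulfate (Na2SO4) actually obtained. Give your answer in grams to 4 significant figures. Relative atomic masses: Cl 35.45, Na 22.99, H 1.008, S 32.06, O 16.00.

301.4 g

Pure NaOH = 426.4 × 0.7804 = 332.76 g.
M(NaOH) = 22.99 + 16.00 + 1.008 = 39.998 g/mol.
M(Na2SO4) = 2(22.99) + 32.06 + 4(16.00) = 142.04 g/mol.
n(NaOH) = 332.76 / 39.998 = 8.3195 mol.
Step 1 (NaOH:NaCl = 3:3): theoretical n(NaCl) = 8.3195 mol; at 69.41% yield, n(NaCl) = 5.7746 mol.
Step 2 (NaCl:Na2SO4 = 2:1): theoretical n(Na2SO4) = 2.8873 mol, so theoretical mass = 2.8873 × 142.04 = 410.11 g.
At 73.50% yield, actual mass of Na2SO4 = 410.11 × 0.7350 = 301.43 g.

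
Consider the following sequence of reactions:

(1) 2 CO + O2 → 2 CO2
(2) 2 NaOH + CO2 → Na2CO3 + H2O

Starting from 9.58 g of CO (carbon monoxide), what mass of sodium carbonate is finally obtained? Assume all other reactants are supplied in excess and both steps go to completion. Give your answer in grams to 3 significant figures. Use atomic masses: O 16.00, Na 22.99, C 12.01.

M(CO) = 12.01 + 16.00 = 28.01 g/mol.
M(Na2CO3) = 2(22.99) + 12.01 + 3(16.00) = 105.99 g/mol.
n(CO) = 9.580 / 28.01 = 0.3420 mol.
Step 1 gives a 2:2 ratio of CO to CO2, so n(CO2) = 0.3420 mol.
In step 2 the CO2:Na2CO3 ratio is 1:1, so n(Na2CO3) = 0.3420 mol.
Mass of Na2CO3 = 0.3420 × 105.99 = 36.25 g.

36.3 g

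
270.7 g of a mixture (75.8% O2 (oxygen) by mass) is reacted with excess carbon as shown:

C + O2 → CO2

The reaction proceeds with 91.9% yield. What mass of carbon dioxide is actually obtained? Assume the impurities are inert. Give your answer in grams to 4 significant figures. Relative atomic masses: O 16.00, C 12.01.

259.3 g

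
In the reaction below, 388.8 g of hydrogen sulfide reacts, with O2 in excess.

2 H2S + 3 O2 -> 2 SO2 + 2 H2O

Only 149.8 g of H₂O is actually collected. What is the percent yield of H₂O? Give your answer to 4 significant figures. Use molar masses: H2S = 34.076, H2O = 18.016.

n(H2S) = 388.80 g / 34.076 g/mol = 11.410 mol.
From the equation the H2S:H2O mole ratio is 2:2, so n(H2O) = 11.410 × 2/2 = 11.410 mol.
Mass of H2O = 11.410 mol × 18.016 g/mol = 205.56 g.
This is the theoretical yield. Percent yield = 149.8 g / 205.56 g × 100% = 72.875%.

72.87 %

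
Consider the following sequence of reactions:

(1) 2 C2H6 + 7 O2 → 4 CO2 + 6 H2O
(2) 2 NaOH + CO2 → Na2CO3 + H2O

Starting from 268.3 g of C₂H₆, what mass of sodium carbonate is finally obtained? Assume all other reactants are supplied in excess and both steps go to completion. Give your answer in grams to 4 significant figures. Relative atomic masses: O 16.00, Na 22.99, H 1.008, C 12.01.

1892 g

M(C2H6) = 2(12.01) + 6(1.008) = 30.068 g/mol.
M(Na2CO3) = 2(22.99) + 12.01 + 3(16.00) = 105.99 g/mol.
n(C2H6) = 268.30 / 30.068 = 8.9231 mol.
Step 1 gives a 2:4 ratio of C2H6 to CO2, so n(CO2) = 17.846 mol.
In step 2 the CO2:Na2CO3 ratio is 1:1, so n(Na2CO3) = 17.846 mol.
Mass of Na2CO3 = 17.846 × 105.99 = 1891.5 g.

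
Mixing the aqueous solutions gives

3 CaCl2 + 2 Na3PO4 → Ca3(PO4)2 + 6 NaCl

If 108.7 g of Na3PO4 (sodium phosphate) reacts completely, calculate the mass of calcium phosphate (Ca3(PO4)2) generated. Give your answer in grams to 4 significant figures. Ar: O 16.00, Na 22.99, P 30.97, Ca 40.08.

M(Na3PO4) = 3(22.99) + 30.97 + 4(16.00) = 163.94 g/mol.
M(Ca3(PO4)2) = 3(40.08) + 2(30.97) + 8(16.00) = 310.18 g/mol.
n(Na3PO4) = 108.70 g / 163.94 g/mol = 0.66305 mol.
From the equation the Na3PO4:Ca3(PO4)2 mole ratio is 2:1, so n(Ca3(PO4)2) = 0.66305 × 1/2 = 0.33152 mol.
Mass of Ca3(PO4)2 = 0.33152 mol × 310.18 g/mol = 102.83 g.

102.8 g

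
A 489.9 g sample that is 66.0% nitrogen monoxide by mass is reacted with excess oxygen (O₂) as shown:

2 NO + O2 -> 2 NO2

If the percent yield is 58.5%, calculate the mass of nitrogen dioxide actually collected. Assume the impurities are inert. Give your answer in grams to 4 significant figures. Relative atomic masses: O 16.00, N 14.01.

290.0 g

Pure NO available = 489.9 g × 0.660 = 323.33 g.
M(NO) = 14.01 + 16.00 = 30.01 g/mol.
M(NO2) = 14.01 + 2(16.00) = 46.01 g/mol.
n(NO) = 323.33 g / 30.01 g/mol = 10.774 mol.
From the equation the NO:NO2 mole ratio is 2:2, so n(NO2) = 10.774 × 2/2 = 10.774 mol.
Mass of NO2 = 10.774 mol × 46.01 g/mol = 495.72 g.
Actual mass collected = 495.72 g × 0.585 = 290.00 g.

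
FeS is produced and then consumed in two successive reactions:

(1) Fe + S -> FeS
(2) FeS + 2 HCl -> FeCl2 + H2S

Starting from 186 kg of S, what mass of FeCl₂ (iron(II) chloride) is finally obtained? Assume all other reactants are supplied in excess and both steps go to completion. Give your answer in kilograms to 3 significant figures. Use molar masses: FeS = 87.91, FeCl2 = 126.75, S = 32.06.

735 kg

186 kg = 186000 g.
n(S) = 186000 / 32.06 = 5802 mol.
Step 1 gives a 1:1 ratio of S to FeS, so n(FeS) = 5802 mol.
In step 2 the FeS:FeCl2 ratio is 1:1, so n(FeCl2) = 5802 mol.
Mass of FeCl2 = 5802 × 126.75 = 735400 g = 735 kg.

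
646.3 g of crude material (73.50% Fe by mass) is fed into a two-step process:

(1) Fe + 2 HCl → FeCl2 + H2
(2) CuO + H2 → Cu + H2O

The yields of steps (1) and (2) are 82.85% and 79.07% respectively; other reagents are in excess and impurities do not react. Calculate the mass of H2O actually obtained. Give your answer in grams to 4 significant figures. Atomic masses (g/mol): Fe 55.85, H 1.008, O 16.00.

100.4 g

Pure Fe = 646.3 × 0.7350 = 475.03 g.
M(Fe) = 55.85 g/mol.
M(H2O) = 2(1.008) + 16.00 = 18.016 g/mol.
n(Fe) = 475.03 / 55.85 = 8.5055 mol.
Step 1 (Fe:H2 = 1:1): theoretical n(H2) = 8.5055 mol; at 82.85% yield, n(H2) = 7.0468 mol.
Step 2 (H2:H2O = 1:1): theoretical n(H2O) = 7.0468 mol, so theoretical mass = 7.0468 × 18.016 = 126.95 g.
At 79.07% yield, actual mass of H2O = 126.95 × 0.7907 = 100.38 g.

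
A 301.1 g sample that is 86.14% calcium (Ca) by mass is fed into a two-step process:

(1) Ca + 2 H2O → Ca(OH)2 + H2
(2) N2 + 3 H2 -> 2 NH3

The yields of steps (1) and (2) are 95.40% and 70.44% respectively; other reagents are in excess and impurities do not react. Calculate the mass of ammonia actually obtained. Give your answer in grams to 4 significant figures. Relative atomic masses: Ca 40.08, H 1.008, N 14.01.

49.38 g

Pure Ca = 301.1 × 0.8614 = 259.37 g.
M(Ca) = 40.08 g/mol.
M(NH3) = 14.01 + 3(1.008) = 17.034 g/mol.
n(Ca) = 259.37 / 40.08 = 6.4712 mol.
Step 1 (Ca:H2 = 1:1): theoretical n(H2) = 6.4712 mol; at 95.40% yield, n(H2) = 6.1736 mol.
Step 2 (H2:NH3 = 3:2): theoretical n(NH3) = 4.1157 mol, so theoretical mass = 4.1157 × 17.034 = 70.107 g.
At 70.44% yield, actual mass of NH3 = 70.107 × 0.7044 = 49.383 g.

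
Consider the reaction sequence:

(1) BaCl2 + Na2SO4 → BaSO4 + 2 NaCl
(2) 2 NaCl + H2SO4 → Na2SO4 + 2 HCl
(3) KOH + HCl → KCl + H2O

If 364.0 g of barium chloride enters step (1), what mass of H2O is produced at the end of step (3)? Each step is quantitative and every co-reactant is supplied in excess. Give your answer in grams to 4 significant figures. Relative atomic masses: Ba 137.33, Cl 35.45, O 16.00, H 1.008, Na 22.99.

62.99 g

M(BaCl2) = 137.33 + 2(35.45) = 208.23 g/mol.
M(H2O) = 2(1.008) + 16.00 = 18.016 g/mol.
n(BaCl2) = 364.0 / 208.23 = 1.7481 mol.
Reaction (1): BaCl2→NaCl ratio 1:2 ⇒ n(NaCl) = 3.4961 mol.
Reaction (2): NaCl→HCl ratio 2:2 ⇒ n(HCl) = 3.4961 mol.
Reaction (3): HCl→H2O ratio 1:1 ⇒ n(H2O) = 3.4961 mol.
Mass of H2O = 3.4961 × 18.016 = 62.986 g.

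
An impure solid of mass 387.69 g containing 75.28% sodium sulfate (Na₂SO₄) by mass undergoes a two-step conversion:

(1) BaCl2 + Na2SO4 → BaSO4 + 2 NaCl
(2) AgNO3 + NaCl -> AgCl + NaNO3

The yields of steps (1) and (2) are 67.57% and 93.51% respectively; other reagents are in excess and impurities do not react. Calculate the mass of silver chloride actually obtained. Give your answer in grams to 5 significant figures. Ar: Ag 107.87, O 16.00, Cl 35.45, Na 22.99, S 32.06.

372.14 g

Pure Na2SO4 = 387.69 × 0.7528 = 291.853 g.
M(Na2SO4) = 2(22.99) + 32.06 + 4(16.00) = 142.04 g/mol.
M(AgCl) = 107.87 + 35.45 = 143.32 g/mol.
n(Na2SO4) = 291.853 / 142.04 = 2.05472 mol.
Step 1 (Na2SO4:NaCl = 1:2): theoretical n(NaCl) = 4.10945 mol; at 67.57% yield, n(NaCl) = 2.77675 mol.
Step 2 (NaCl:AgCl = 1:1): theoretical n(AgCl) = 2.77675 mol, so theoretical mass = 2.77675 × 143.32 = 397.964 g.
At 93.51% yield, actual mass of AgCl = 397.964 × 0.9351 = 372.137 g.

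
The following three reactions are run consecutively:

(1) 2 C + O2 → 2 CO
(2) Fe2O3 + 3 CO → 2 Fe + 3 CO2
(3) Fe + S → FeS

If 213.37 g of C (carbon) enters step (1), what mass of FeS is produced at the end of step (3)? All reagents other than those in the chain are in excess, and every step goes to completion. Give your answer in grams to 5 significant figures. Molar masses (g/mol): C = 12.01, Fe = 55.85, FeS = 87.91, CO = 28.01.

1041.2 g

n(C) = 213.37 / 12.01 = 17.7660 mol.
Reaction (1): C→CO ratio 2:2 ⇒ n(CO) = 17.7660 mol.
Reaction (2): CO→Fe ratio 3:2 ⇒ n(Fe) = 11.8440 mol.
Reaction (3): Fe→FeS ratio 1:1 ⇒ n(FeS) = 11.8440 mol.
Mass of FeS = 11.8440 × 87.91 = 1041.21 g.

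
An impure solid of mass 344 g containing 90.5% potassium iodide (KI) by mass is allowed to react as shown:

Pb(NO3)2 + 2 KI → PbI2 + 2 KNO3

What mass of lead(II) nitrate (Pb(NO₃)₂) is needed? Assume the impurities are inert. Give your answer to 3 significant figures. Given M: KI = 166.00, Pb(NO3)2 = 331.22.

311 g

Mass of pure KI = 344 g × 0.905 = 311.3 g.
n(KI) = 311.3 g / 166.00 g/mol = 1.875 mol.
From the equation the KI:Pb(NO3)2 mole ratio is 2:1, so n(Pb(NO3)2) = 1.875 × 1/2 = 0.9377 mol.
Mass of Pb(NO3)2 = 0.9377 mol × 331.22 g/mol = 310.6 g.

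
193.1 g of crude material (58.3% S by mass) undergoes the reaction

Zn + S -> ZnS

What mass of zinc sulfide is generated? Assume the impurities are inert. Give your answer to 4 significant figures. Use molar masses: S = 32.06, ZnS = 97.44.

342.2 g

Mass of pure S = 193.1 g × 0.583 = 112.58 g.
n(S) = 112.58 g / 32.06 g/mol = 3.5115 mol.
From the equation the S:ZnS mole ratio is 1:1, so n(ZnS) = 3.5115 × 1/1 = 3.5115 mol.
Mass of ZnS = 3.5115 mol × 97.44 g/mol = 342.16 g.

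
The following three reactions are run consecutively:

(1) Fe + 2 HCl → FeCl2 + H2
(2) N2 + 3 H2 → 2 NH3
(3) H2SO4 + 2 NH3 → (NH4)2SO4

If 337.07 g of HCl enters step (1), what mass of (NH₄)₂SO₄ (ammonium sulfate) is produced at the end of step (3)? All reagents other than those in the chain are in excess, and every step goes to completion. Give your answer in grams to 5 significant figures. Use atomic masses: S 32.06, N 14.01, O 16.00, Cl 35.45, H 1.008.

M(HCl) = 1.008 + 35.45 = 36.458 g/mol.
M((NH4)2SO4) = 2(14.01) + 8(1.008) + 32.06 + 4(16.00) = 132.144 g/mol.
n(HCl) = 337.07 / 36.458 = 9.24543 mol.
Reaction (1): HCl→H2 ratio 2:1 ⇒ n(H2) = 4.62272 mol.
Reaction (2): H2→NH3 ratio 3:2 ⇒ n(NH3) = 3.08181 mol.
Reaction (3): NH3→(NH4)2SO4 ratio 2:1 ⇒ n((NH4)2SO4) = 1.54091 mol.
Mass of (NH4)2SO4 = 1.54091 × 132.144 = 203.621 g.

203.62 g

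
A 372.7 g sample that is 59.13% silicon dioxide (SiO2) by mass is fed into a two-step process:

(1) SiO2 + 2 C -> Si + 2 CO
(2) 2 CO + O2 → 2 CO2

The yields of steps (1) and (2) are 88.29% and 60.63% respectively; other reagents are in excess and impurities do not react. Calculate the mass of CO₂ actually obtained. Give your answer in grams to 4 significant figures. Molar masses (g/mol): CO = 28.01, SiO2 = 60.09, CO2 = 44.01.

Pure SiO2 = 372.7 × 0.5913 = 220.38 g.
n(SiO2) = 220.38 / 60.09 = 3.6675 mol.
Step 1 (SiO2:CO = 1:2): theoretical n(CO) = 7.3349 mol; at 88.29% yield, n(CO) = 6.4760 mol.
Step 2 (CO:CO2 = 2:2): theoretical n(CO2) = 6.4760 mol, so theoretical mass = 6.4760 × 44.01 = 285.01 g.
At 60.63% yield, actual mass of CO2 = 285.01 × 0.6063 = 172.80 g.

172.8 g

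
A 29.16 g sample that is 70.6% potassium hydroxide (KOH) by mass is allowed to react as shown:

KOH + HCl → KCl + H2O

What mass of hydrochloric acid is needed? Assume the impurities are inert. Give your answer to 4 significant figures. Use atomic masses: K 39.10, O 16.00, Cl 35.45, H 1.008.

13.38 g

Mass of pure KOH = 29.16 g × 0.706 = 20.587 g.
M(KOH) = 39.10 + 16.00 + 1.008 = 56.108 g/mol.
M(HCl) = 1.008 + 35.45 = 36.458 g/mol.
n(KOH) = 20.587 g / 56.108 g/mol = 0.36692 mol.
From the equation the KOH:HCl mole ratio is 1:1, so n(HCl) = 0.36692 × 1/1 = 0.36692 mol.
Mass of HCl = 0.36692 mol × 36.458 g/mol = 13.377 g.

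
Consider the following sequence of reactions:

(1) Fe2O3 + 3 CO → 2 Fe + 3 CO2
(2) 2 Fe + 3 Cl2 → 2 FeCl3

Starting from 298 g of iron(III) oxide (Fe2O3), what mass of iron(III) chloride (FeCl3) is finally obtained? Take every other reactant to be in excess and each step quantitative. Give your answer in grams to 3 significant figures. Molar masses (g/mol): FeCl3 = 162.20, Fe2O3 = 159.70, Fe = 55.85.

605 g

n(Fe2O3) = 298.0 / 159.70 = 1.866 mol.
Step 1 gives a 1:2 ratio of Fe2O3 to Fe, so n(Fe) = 3.732 mol.
In step 2 the Fe:FeCl3 ratio is 2:2, so n(FeCl3) = 3.732 mol.
Mass of FeCl3 = 3.732 × 162.20 = 605.3 g.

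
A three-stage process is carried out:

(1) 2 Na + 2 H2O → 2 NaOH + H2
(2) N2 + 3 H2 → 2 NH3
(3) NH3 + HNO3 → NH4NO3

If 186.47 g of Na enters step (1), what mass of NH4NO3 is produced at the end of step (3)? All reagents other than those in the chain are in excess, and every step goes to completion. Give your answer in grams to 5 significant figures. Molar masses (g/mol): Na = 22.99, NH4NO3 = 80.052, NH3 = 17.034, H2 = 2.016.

n(Na) = 186.47 / 22.99 = 8.11092 mol.
Reaction (1): Na→H2 ratio 2:1 ⇒ n(H2) = 4.05546 mol.
Reaction (2): H2→NH3 ratio 3:2 ⇒ n(NH3) = 2.70364 mol.
Reaction (3): NH3→NH4NO3 ratio 1:1 ⇒ n(NH4NO3) = 2.70364 mol.
Mass of NH4NO3 = 2.70364 × 80.052 = 216.432 g.

216.43 g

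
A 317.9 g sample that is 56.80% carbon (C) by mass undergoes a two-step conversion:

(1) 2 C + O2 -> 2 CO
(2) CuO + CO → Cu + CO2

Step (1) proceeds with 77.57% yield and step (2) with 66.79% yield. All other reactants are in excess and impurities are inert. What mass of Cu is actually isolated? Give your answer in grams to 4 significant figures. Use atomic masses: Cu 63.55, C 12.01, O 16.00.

495.0 g

Pure C = 317.9 × 0.5680 = 180.57 g.
M(C) = 12.01 g/mol.
M(Cu) = 63.55 g/mol.
n(C) = 180.57 / 12.01 = 15.035 mol.
Step 1 (C:CO = 2:2): theoretical n(CO) = 15.035 mol; at 77.57% yield, n(CO) = 11.662 mol.
Step 2 (CO:Cu = 1:1): theoretical n(Cu) = 11.662 mol, so theoretical mass = 11.662 × 63.55 = 741.15 g.
At 66.79% yield, actual mass of Cu = 741.15 × 0.6679 = 495.01 g.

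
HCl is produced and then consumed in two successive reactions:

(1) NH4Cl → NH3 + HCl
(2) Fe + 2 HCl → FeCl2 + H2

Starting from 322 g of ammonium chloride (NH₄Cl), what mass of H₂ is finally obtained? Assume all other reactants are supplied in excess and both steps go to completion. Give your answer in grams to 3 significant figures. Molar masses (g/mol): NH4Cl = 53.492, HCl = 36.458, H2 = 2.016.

n(NH4Cl) = 322.0 / 53.492 = 6.020 mol.
Step 1 gives a 1:1 ratio of NH4Cl to HCl, so n(HCl) = 6.020 mol.
In step 2 the HCl:H2 ratio is 2:1, so n(H2) = 3.010 mol.
Mass of H2 = 3.010 × 2.016 = 6.068 g.

6.07 g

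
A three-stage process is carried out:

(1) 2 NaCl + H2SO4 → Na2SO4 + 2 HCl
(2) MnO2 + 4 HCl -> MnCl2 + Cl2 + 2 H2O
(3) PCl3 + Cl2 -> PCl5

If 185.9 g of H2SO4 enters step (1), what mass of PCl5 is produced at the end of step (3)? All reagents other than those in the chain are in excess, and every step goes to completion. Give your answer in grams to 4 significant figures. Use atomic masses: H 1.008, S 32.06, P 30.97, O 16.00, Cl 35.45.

197.3 g

M(H2SO4) = 2(1.008) + 32.06 + 4(16.00) = 98.076 g/mol.
M(PCl5) = 30.97 + 5(35.45) = 208.22 g/mol.
n(H2SO4) = 185.9 / 98.076 = 1.8955 mol.
Reaction (1): H2SO4→HCl ratio 1:2 ⇒ n(HCl) = 3.7909 mol.
Reaction (2): HCl→Cl2 ratio 4:1 ⇒ n(Cl2) = 0.94773 mol.
Reaction (3): Cl2→PCl5 ratio 1:1 ⇒ n(PCl5) = 0.94773 mol.
Mass of PCl5 = 0.94773 × 208.22 = 197.34 g.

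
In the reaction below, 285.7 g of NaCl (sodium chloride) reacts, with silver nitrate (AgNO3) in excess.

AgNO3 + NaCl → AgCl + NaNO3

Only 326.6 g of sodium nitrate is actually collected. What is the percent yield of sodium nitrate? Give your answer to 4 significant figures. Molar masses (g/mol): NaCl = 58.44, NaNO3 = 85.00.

n(NaCl) = 285.70 g / 58.44 g/mol = 4.8888 mol.
From the equation the NaCl:NaNO3 mole ratio is 1:1, so n(NaNO3) = 4.8888 × 1/1 = 4.8888 mol.
Mass of NaNO3 = 4.8888 mol × 85.00 g/mol = 415.55 g.
This is the theoretical yield. Percent yield = 326.6 g / 415.55 g × 100% = 78.595%.

78.60 %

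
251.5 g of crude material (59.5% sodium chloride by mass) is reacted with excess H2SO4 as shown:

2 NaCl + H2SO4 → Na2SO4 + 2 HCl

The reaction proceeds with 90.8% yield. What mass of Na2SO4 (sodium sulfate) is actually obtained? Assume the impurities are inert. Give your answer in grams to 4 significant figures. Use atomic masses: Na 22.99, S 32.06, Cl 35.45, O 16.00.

165.1 g

Pure NaCl available = 251.5 g × 0.595 = 149.64 g.
M(NaCl) = 22.99 + 35.45 = 58.44 g/mol.
M(Na2SO4) = 2(22.99) + 32.06 + 4(16.00) = 142.04 g/mol.
n(NaCl) = 149.64 g / 58.44 g/mol = 2.5606 mol.
From the equation the NaCl:Na2SO4 mole ratio is 2:1, so n(Na2SO4) = 2.5606 × 1/2 = 1.2803 mol.
Mass of Na2SO4 = 1.2803 mol × 142.04 g/mol = 181.86 g.
Actual mass collected = 181.86 g × 0.908 = 165.12 g.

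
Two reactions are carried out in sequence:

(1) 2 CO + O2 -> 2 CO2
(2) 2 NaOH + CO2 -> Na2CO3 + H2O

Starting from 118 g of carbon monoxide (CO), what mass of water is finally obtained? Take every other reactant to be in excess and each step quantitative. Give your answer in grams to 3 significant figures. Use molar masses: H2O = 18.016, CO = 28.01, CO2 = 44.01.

n(CO) = 118.0 / 28.01 = 4.213 mol.
Step 1 gives a 2:2 ratio of CO to CO2, so n(CO2) = 4.213 mol.
In step 2 the CO2:H2O ratio is 1:1, so n(H2O) = 4.213 mol.
Mass of H2O = 4.213 × 18.016 = 75.90 g.

75.9 g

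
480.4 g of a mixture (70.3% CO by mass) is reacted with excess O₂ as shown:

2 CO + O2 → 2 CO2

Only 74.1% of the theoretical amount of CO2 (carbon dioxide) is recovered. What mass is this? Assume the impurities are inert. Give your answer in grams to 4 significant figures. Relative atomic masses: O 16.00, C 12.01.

393.2 g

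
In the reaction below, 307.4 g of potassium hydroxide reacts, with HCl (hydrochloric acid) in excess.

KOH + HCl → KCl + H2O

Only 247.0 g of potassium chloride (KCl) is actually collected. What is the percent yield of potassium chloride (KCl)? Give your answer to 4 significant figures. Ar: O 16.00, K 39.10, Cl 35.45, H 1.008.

60.47 %

M(KOH) = 39.10 + 16.00 + 1.008 = 56.108 g/mol.
M(KCl) = 39.10 + 35.45 = 74.55 g/mol.
n(KOH) = 307.40 g / 56.108 g/mol = 5.4787 mol.
From the equation the KOH:KCl mole ratio is 1:1, so n(KCl) = 5.4787 × 1/1 = 5.4787 mol.
Mass of KCl = 5.4787 mol × 74.55 g/mol = 408.44 g.
This is the theoretical yield. Percent yield = 247.0 g / 408.44 g × 100% = 60.474%.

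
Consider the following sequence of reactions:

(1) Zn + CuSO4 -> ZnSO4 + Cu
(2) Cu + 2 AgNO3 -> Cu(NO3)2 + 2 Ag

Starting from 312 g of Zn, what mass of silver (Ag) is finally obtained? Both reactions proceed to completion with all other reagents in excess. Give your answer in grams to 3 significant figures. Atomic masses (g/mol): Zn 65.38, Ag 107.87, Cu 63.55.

1030 g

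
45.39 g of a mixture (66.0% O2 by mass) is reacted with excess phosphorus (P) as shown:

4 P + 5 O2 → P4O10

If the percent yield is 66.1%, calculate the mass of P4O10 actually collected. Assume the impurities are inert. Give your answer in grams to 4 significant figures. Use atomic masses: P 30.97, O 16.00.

Pure O2 available = 45.39 g × 0.660 = 29.957 g.
M(O2) = 2(16.00) = 32.00 g/mol.
M(P4O10) = 4(30.97) + 10(16.00) = 283.88 g/mol.
n(O2) = 29.957 g / 32.00 g/mol = 0.93617 mol.
From the equation the O2:P4O10 mole ratio is 5:1, so n(P4O10) = 0.93617 × 1/5 = 0.18723 mol.
Mass of P4O10 = 0.18723 mol × 283.88 g/mol = 53.152 g.
Actual mass collected = 53.152 g × 0.661 = 35.133 g.

35.13 g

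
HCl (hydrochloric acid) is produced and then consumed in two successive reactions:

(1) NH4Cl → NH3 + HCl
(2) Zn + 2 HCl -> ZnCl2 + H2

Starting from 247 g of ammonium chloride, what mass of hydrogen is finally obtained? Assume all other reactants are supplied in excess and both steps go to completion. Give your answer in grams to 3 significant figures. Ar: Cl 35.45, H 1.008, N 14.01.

M(NH4Cl) = 14.01 + 4(1.008) + 35.45 = 53.492 g/mol.
M(H2) = 2(1.008) = 2.016 g/mol.
n(NH4Cl) = 247.0 / 53.492 = 4.618 mol.
Step 1 gives a 1:1 ratio of NH4Cl to HCl, so n(HCl) = 4.618 mol.
In step 2 the HCl:H2 ratio is 2:1, so n(H2) = 2.309 mol.
Mass of H2 = 2.309 × 2.016 = 4.654 g.

4.65 g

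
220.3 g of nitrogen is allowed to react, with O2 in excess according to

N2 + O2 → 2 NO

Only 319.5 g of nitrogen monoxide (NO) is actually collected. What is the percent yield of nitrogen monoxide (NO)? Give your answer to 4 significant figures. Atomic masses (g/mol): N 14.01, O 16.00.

67.71 %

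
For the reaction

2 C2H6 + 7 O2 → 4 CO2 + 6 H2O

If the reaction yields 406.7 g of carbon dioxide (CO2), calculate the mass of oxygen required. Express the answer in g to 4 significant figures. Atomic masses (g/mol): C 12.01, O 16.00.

517.5 g

M(CO2) = 12.01 + 2(16.00) = 44.01 g/mol.
M(O2) = 2(16.00) = 32.00 g/mol.
n(CO2) = 406.70 g / 44.01 g/mol = 9.2411 mol.
From the equation the CO2:O2 mole ratio is 4:7, so n(O2) = 9.2411 × 7/4 = 16.172 mol.
Mass of O2 = 16.172 mol × 32.00 g/mol = 517.50 g.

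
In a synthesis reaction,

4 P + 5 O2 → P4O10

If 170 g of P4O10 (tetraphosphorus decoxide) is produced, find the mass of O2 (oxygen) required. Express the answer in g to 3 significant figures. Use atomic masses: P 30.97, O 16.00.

95.8 g

M(P4O10) = 4(30.97) + 10(16.00) = 283.88 g/mol.
M(O2) = 2(16.00) = 32.00 g/mol.
n(P4O10) = 170.0 g / 283.88 g/mol = 0.5988 mol.
From the equation the P4O10:O2 mole ratio is 1:5, so n(O2) = 0.5988 × 5/1 = 2.994 mol.
Mass of O2 = 2.994 mol × 32.00 g/mol = 95.82 g.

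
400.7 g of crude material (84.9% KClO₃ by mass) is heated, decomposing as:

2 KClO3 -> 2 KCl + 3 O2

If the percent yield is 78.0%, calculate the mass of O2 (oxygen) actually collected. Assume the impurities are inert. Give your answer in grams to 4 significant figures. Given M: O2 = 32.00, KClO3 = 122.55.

103.9 g

Pure KClO3 available = 400.7 g × 0.849 = 340.19 g.
n(KClO3) = 340.19 g / 122.55 g/mol = 2.7760 mol.
From the equation the KClO3:O2 mole ratio is 2:3, so n(O2) = 2.7760 × 3/2 = 4.1639 mol.
Mass of O2 = 4.1639 mol × 32.00 g/mol = 133.25 g.
Actual mass collected = 133.25 g × 0.780 = 103.93 g.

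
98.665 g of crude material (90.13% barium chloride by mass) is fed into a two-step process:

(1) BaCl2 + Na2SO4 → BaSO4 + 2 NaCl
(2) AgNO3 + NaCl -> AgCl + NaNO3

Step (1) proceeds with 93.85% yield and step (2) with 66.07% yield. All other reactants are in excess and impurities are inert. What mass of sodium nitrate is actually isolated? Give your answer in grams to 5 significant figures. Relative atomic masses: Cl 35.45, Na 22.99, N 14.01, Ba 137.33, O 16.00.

45.017 g

Pure BaCl2 = 98.665 × 0.9013 = 88.9268 g.
M(BaCl2) = 137.33 + 2(35.45) = 208.23 g/mol.
M(NaNO3) = 22.99 + 14.01 + 3(16.00) = 85.00 g/mol.
n(BaCl2) = 88.9268 / 208.23 = 0.427060 mol.
Step 1 (BaCl2:NaCl = 1:2): theoretical n(NaCl) = 0.854121 mol; at 93.85% yield, n(NaCl) = 0.801592 mol.
Step 2 (NaCl:NaNO3 = 1:1): theoretical n(NaNO3) = 0.801592 mol, so theoretical mass = 0.801592 × 85.00 = 68.1353 g.
At 66.07% yield, actual mass of NaNO3 = 68.1353 × 0.6607 = 45.0170 g.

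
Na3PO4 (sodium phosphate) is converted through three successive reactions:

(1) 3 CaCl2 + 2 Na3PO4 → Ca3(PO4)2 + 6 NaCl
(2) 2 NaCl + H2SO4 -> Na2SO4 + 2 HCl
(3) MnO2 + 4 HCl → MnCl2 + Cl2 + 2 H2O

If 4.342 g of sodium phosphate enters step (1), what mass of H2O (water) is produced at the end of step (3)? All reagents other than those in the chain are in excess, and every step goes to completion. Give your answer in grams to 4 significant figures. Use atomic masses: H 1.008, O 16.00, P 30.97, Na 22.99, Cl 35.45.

M(Na3PO4) = 3(22.99) + 30.97 + 4(16.00) = 163.94 g/mol.
M(H2O) = 2(1.008) + 16.00 = 18.016 g/mol.
n(Na3PO4) = 4.342 / 163.94 = 0.026485 mol.
Reaction (1): Na3PO4→NaCl ratio 2:6 ⇒ n(NaCl) = 0.079456 mol.
Reaction (2): NaCl→HCl ratio 2:2 ⇒ n(HCl) = 0.079456 mol.
Reaction (3): HCl→H2O ratio 4:2 ⇒ n(H2O) = 0.039728 mol.
Mass of H2O = 0.039728 × 18.016 = 0.71574 g.

0.7157 g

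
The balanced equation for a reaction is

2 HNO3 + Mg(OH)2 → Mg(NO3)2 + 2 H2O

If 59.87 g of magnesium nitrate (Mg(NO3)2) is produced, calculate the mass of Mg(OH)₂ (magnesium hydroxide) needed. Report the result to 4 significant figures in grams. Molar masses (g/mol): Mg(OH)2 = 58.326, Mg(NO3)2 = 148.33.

23.54 g

n(Mg(NO3)2) = 59.870 g / 148.33 g/mol = 0.40363 mol.
From the equation the Mg(NO3)2:Mg(OH)2 mole ratio is 1:1, so n(Mg(OH)2) = 0.40363 × 1/1 = 0.40363 mol.
Mass of Mg(OH)2 = 0.40363 mol × 58.326 g/mol = 23.542 g.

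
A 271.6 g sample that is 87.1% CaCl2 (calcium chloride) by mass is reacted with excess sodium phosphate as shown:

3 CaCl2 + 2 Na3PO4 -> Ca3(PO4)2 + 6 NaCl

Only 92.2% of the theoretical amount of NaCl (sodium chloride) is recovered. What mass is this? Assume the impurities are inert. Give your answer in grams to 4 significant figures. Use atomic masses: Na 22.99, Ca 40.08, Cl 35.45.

229.7 g

Pure CaCl2 available = 271.6 g × 0.871 = 236.56 g.
M(CaCl2) = 40.08 + 2(35.45) = 110.98 g/mol.
M(NaCl) = 22.99 + 35.45 = 58.44 g/mol.
n(CaCl2) = 236.56 g / 110.98 g/mol = 2.1316 mol.
From the equation the CaCl2:NaCl mole ratio is 3:6, so n(NaCl) = 2.1316 × 6/3 = 4.2632 mol.
Mass of NaCl = 4.2632 mol × 58.44 g/mol = 249.14 g.
Actual mass collected = 249.14 g × 0.922 = 229.71 g.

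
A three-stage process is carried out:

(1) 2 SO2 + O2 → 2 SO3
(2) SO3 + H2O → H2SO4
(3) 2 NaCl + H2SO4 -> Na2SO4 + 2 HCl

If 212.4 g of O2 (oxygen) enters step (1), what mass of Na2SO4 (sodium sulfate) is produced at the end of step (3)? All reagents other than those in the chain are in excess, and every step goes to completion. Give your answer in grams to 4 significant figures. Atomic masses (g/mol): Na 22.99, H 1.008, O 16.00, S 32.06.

1886 g

M(O2) = 2(16.00) = 32.00 g/mol.
M(Na2SO4) = 2(22.99) + 32.06 + 4(16.00) = 142.04 g/mol.
n(O2) = 212.4 / 32.00 = 6.6375 mol.
Reaction (1): O2→SO3 ratio 1:2 ⇒ n(SO3) = 13.275 mol.
Reaction (2): SO3→H2SO4 ratio 1:1 ⇒ n(H2SO4) = 13.275 mol.
Reaction (3): H2SO4→Na2SO4 ratio 1:1 ⇒ n(Na2SO4) = 13.275 mol.
Mass of Na2SO4 = 13.275 × 142.04 = 1885.6 g.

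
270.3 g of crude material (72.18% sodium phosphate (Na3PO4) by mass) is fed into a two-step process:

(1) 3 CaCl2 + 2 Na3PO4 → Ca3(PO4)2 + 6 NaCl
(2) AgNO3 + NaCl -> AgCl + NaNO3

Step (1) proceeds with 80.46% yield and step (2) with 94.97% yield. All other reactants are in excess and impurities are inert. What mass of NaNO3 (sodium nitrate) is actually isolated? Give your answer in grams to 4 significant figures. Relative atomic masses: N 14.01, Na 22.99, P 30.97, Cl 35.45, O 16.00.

Pure Na3PO4 = 270.3 × 0.7218 = 195.10 g.
M(Na3PO4) = 3(22.99) + 30.97 + 4(16.00) = 163.94 g/mol.
M(NaNO3) = 22.99 + 14.01 + 3(16.00) = 85.00 g/mol.
n(Na3PO4) = 195.10 / 163.94 = 1.1901 mol.
Step 1 (Na3PO4:NaCl = 2:6): theoretical n(NaCl) = 3.5703 mol; at 80.46% yield, n(NaCl) = 2.8726 mol.
Step 2 (NaCl:NaNO3 = 1:1): theoretical n(NaNO3) = 2.8726 mol, so theoretical mass = 2.8726 × 85.00 = 244.17 g.
At 94.97% yield, actual mass of NaNO3 = 244.17 × 0.9497 = 231.89 g.

231.9 g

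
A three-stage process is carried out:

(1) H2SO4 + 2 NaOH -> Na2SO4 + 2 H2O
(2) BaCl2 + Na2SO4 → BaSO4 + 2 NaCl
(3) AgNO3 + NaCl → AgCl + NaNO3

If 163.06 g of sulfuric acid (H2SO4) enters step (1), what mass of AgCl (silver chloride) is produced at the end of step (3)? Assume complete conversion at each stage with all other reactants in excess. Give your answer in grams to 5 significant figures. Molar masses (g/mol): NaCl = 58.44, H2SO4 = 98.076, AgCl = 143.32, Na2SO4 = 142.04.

476.56 g

n(H2SO4) = 163.06 / 98.076 = 1.66259 mol.
Reaction (1): H2SO4→Na2SO4 ratio 1:1 ⇒ n(Na2SO4) = 1.66259 mol.
Reaction (2): Na2SO4→NaCl ratio 1:2 ⇒ n(NaCl) = 3.32518 mol.
Reaction (3): NaCl→AgCl ratio 1:1 ⇒ n(AgCl) = 3.32518 mol.
Mass of AgCl = 3.32518 × 143.32 = 476.564 g.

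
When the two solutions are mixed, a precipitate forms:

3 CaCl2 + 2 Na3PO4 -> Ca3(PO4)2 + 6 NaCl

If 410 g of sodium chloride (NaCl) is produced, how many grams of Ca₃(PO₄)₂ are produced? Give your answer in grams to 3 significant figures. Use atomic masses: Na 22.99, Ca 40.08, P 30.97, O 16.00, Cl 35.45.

363 g

M(NaCl) = 22.99 + 35.45 = 58.44 g/mol.
M(Ca3(PO4)2) = 3(40.08) + 2(30.97) + 8(16.00) = 310.18 g/mol.
n(NaCl) = 410.0 g / 58.44 g/mol = 7.016 mol.
From the equation the NaCl:Ca3(PO4)2 mole ratio is 6:1, so n(Ca3(PO4)2) = 7.016 × 1/6 = 1.169 mol.
Mass of Ca3(PO4)2 = 1.169 mol × 310.18 g/mol = 362.7 g.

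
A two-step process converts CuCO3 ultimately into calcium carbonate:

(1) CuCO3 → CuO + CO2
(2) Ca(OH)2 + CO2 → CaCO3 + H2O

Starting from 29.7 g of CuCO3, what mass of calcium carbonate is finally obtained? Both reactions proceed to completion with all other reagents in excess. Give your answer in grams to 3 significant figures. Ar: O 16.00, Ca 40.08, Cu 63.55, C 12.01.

24.1 g

M(CuCO3) = 63.55 + 12.01 + 3(16.00) = 123.56 g/mol.
M(CaCO3) = 40.08 + 12.01 + 3(16.00) = 100.09 g/mol.
n(CuCO3) = 29.70 / 123.56 = 0.2404 mol.
Step 1 gives a 1:1 ratio of CuCO3 to CO2, so n(CO2) = 0.2404 mol.
In step 2 the CO2:CaCO3 ratio is 1:1, so n(CaCO3) = 0.2404 mol.
Mass of CaCO3 = 0.2404 × 100.09 = 24.06 g.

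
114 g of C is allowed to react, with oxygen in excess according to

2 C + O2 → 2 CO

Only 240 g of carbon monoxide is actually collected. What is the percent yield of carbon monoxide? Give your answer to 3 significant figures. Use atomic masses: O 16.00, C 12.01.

90.3 %

M(C) = 12.01 g/mol.
M(CO) = 12.01 + 16.00 = 28.01 g/mol.
n(C) = 114.0 g / 12.01 g/mol = 9.492 mol.
From the equation the C:CO mole ratio is 2:2, so n(CO) = 9.492 × 2/2 = 9.492 mol.
Mass of CO = 9.492 mol × 28.01 g/mol = 265.9 g.
This is the theoretical yield. Percent yield = 240 g / 265.9 g × 100% = 90.27%.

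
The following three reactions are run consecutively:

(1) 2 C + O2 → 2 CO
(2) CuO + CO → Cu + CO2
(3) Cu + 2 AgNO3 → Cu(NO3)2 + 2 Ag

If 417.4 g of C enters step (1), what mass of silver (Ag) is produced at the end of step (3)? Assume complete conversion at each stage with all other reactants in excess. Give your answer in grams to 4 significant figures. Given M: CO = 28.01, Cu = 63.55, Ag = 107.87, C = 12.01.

n(C) = 417.4 / 12.01 = 34.754 mol.
Reaction (1): C→CO ratio 2:2 ⇒ n(CO) = 34.754 mol.
Reaction (2): CO→Cu ratio 1:1 ⇒ n(Cu) = 34.754 mol.
Reaction (3): Cu→Ag ratio 1:2 ⇒ n(Ag) = 69.509 mol.
Mass of Ag = 69.509 × 107.87 = 7497.9 g.

7498 g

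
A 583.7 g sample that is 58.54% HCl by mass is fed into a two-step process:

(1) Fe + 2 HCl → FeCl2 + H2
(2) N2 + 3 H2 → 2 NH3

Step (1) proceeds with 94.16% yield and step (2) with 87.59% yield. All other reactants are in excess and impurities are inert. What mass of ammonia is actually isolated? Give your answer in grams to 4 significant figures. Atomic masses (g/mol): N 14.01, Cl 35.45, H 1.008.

43.89 g

Pure HCl = 583.7 × 0.5854 = 341.70 g.
M(HCl) = 1.008 + 35.45 = 36.458 g/mol.
M(NH3) = 14.01 + 3(1.008) = 17.034 g/mol.
n(HCl) = 341.70 / 36.458 = 9.3724 mol.
Step 1 (HCl:H2 = 2:1): theoretical n(H2) = 4.6862 mol; at 94.16% yield, n(H2) = 4.4125 mol.
Step 2 (H2:NH3 = 3:2): theoretical n(NH3) = 2.9417 mol, so theoretical mass = 2.9417 × 17.034 = 50.109 g.
At 87.59% yield, actual mass of NH3 = 50.109 × 0.8759 = 43.890 g.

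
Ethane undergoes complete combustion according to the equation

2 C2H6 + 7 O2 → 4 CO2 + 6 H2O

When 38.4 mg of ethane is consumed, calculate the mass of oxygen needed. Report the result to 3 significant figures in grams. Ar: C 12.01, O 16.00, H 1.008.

M(C2H6) = 2(12.01) + 6(1.008) = 30.068 g/mol.
M(O2) = 2(16.00) = 32.00 g/mol.
Convert: 38.4 mg = 0.03840 g.
n(C2H6) = 0.03840 g / 30.068 g/mol = 0.001277 mol.
From the equation the C2H6:O2 mole ratio is 2:7, so n(O2) = 0.001277 × 7/2 = 0.004470 mol.
Mass of O2 = 0.004470 mol × 32.00 g/mol = 0.1430 g.

0.143 g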